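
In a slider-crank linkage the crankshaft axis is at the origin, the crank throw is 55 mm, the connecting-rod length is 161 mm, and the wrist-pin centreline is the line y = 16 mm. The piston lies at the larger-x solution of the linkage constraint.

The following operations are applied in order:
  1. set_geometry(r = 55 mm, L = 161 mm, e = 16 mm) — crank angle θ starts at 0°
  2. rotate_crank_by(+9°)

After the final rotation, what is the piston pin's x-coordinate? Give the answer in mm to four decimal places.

set_geometry: r = 55 mm, L = 161 mm, e = 16 mm; θ ← 0°
rotate_crank_by(+9°): θ ← 0° +9° = 9°
crank pin P = (r cos θ, r sin θ) = (54.322859, 8.603896)
h = r sin θ − e = 8.603896 − 16 = -7.396104
x = r cos θ + √(L² − h²) = 54.322859 + √(25921.0 − 54.7024) = 54.322859 + 160.830027 = 215.152886

215.1529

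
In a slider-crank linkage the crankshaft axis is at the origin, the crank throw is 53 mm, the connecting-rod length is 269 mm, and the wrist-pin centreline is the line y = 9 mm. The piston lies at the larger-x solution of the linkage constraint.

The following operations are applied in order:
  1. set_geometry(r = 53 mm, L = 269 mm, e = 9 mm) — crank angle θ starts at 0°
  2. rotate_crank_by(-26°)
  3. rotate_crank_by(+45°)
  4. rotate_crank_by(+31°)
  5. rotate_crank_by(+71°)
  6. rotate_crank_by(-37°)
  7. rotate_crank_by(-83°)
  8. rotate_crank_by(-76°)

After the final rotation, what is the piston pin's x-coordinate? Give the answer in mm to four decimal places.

275.8961

set_geometry: r = 53 mm, L = 269 mm, e = 9 mm; θ ← 0°
rotate_crank_by(-26°): θ ← 0° -26° = -26°
rotate_crank_by(+45°): θ ← -26° +45° = 19°
rotate_crank_by(+31°): θ ← 19° +31° = 50°
rotate_crank_by(+71°): θ ← 50° +71° = 121°
rotate_crank_by(-37°): θ ← 121° -37° = 84°
rotate_crank_by(-83°): θ ← 84° -83° = 1°
rotate_crank_by(-76°): θ ← 1° -76° = -75°
crank pin P = (r cos θ, r sin θ) = (13.717409, -51.194069)
h = r sin θ − e = -51.194069 − 9 = -60.194069
x = r cos θ + √(L² − h²) = 13.717409 + √(72361.0 − 3623.3259) = 13.717409 + 262.178706 = 275.896116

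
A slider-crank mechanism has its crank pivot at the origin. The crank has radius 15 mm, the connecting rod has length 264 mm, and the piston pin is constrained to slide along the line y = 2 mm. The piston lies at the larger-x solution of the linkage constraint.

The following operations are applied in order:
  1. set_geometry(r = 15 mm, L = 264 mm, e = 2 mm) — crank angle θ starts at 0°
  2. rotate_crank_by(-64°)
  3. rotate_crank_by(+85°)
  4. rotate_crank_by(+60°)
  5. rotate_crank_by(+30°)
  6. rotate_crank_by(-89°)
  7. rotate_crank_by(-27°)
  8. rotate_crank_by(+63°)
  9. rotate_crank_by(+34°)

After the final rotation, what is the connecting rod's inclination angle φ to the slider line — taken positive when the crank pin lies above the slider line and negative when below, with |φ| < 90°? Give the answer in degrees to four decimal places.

set_geometry: r = 15 mm, L = 264 mm, e = 2 mm; θ ← 0°
rotate_crank_by(-64°): θ ← 0° -64° = -64°
rotate_crank_by(+85°): θ ← -64° +85° = 21°
rotate_crank_by(+60°): θ ← 21° +60° = 81°
rotate_crank_by(+30°): θ ← 81° +30° = 111°
rotate_crank_by(-89°): θ ← 111° -89° = 22°
rotate_crank_by(-27°): θ ← 22° -27° = -5°
rotate_crank_by(+63°): θ ← -5° +63° = 58°
rotate_crank_by(+34°): θ ← 58° +34° = 92°
crank pin P = (r cos θ, r sin θ) = (-0.523492, 14.990862)
h = r sin θ − e = 14.990862 − 2 = 12.990862
sin φ = h / L = 12.990862 / 264 = 0.04920781
φ = arcsin(0.04920781) = 2.820539°

2.8205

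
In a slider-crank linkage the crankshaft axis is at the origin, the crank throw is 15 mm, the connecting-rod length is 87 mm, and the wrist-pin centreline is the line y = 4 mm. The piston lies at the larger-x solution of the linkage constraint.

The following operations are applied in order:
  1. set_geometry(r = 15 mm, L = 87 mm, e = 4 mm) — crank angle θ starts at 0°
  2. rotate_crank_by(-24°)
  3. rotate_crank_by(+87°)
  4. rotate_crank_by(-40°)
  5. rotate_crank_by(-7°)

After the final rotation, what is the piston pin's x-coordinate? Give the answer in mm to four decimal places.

101.4188

set_geometry: r = 15 mm, L = 87 mm, e = 4 mm; θ ← 0°
rotate_crank_by(-24°): θ ← 0° -24° = -24°
rotate_crank_by(+87°): θ ← -24° +87° = 63°
rotate_crank_by(-40°): θ ← 63° -40° = 23°
rotate_crank_by(-7°): θ ← 23° -7° = 16°
crank pin P = (r cos θ, r sin θ) = (14.418925, 4.134560)
h = r sin θ − e = 4.134560 − 4 = 0.134560
x = r cos θ + √(L² − h²) = 14.418925 + √(7569.0 − 0.0181) = 14.418925 + 86.999896 = 101.418821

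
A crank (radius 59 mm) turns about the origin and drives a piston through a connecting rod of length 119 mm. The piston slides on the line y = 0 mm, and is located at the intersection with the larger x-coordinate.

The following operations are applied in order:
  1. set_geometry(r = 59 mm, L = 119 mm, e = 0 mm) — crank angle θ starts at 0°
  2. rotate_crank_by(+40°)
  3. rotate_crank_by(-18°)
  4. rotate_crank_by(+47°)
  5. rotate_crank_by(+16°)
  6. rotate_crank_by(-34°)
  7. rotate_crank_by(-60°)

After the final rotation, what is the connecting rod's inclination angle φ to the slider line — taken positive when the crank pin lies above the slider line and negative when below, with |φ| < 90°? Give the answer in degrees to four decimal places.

-4.4483

set_geometry: r = 59 mm, L = 119 mm, e = 0 mm; θ ← 0°
rotate_crank_by(+40°): θ ← 0° +40° = 40°
rotate_crank_by(-18°): θ ← 40° -18° = 22°
rotate_crank_by(+47°): θ ← 22° +47° = 69°
rotate_crank_by(+16°): θ ← 69° +16° = 85°
rotate_crank_by(-34°): θ ← 85° -34° = 51°
rotate_crank_by(-60°): θ ← 51° -60° = -9°
crank pin P = (r cos θ, r sin θ) = (58.273612, -9.229633)
h = r sin θ − e = -9.229633 − 0 = -9.229633
sin φ = h / L = -9.229633 / 119 = -0.07755994
φ = arcsin(-0.07755994) = -4.448325°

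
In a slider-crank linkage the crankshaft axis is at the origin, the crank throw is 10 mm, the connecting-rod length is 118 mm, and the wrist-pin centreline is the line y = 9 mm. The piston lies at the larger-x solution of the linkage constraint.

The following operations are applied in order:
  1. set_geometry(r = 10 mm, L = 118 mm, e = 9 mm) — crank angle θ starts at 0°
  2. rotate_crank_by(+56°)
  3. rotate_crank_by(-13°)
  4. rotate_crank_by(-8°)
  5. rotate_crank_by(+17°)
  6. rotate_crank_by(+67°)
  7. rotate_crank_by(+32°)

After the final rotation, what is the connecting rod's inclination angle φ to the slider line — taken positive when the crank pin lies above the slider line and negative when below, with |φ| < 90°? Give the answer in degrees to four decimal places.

set_geometry: r = 10 mm, L = 118 mm, e = 9 mm; θ ← 0°
rotate_crank_by(+56°): θ ← 0° +56° = 56°
rotate_crank_by(-13°): θ ← 56° -13° = 43°
rotate_crank_by(-8°): θ ← 43° -8° = 35°
rotate_crank_by(+17°): θ ← 35° +17° = 52°
rotate_crank_by(+67°): θ ← 52° +67° = 119°
rotate_crank_by(+32°): θ ← 119° +32° = 151°
crank pin P = (r cos θ, r sin θ) = (-8.746197, 4.848096)
h = r sin θ − e = 4.848096 − 9 = -4.151904
sin φ = h / L = -4.151904 / 118 = -0.03518563
φ = arcsin(-0.03518563) = -2.016404°

-2.0164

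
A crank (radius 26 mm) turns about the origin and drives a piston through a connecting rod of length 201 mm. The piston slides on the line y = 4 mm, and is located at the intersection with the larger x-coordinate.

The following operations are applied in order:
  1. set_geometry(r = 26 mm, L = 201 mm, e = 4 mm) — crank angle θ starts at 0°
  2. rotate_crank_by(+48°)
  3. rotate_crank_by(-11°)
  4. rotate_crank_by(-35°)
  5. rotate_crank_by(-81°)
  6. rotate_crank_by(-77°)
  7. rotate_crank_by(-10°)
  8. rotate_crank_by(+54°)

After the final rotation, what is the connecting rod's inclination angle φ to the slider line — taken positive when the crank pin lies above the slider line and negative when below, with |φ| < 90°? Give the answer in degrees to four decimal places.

set_geometry: r = 26 mm, L = 201 mm, e = 4 mm; θ ← 0°
rotate_crank_by(+48°): θ ← 0° +48° = 48°
rotate_crank_by(-11°): θ ← 48° -11° = 37°
rotate_crank_by(-35°): θ ← 37° -35° = 2°
rotate_crank_by(-81°): θ ← 2° -81° = -79°
rotate_crank_by(-77°): θ ← -79° -77° = -156°
rotate_crank_by(-10°): θ ← -156° -10° = -166°
rotate_crank_by(+54°): θ ← -166° +54° = -112°
crank pin P = (r cos θ, r sin θ) = (-9.739771, -24.106780)
h = r sin θ − e = -24.106780 − 4 = -28.106780
sin φ = h / L = -28.106780 / 201 = -0.13983473
φ = arcsin(-0.13983473) = -8.038283°

-8.0383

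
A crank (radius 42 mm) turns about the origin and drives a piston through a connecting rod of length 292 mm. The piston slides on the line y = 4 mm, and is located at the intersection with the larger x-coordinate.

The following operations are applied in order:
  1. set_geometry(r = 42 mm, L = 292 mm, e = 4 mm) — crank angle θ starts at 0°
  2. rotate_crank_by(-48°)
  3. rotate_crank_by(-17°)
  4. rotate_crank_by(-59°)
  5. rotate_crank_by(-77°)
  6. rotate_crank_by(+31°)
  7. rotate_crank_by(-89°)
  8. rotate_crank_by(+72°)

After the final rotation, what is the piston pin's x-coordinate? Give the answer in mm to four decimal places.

250.3109

set_geometry: r = 42 mm, L = 292 mm, e = 4 mm; θ ← 0°
rotate_crank_by(-48°): θ ← 0° -48° = -48°
rotate_crank_by(-17°): θ ← -48° -17° = -65°
rotate_crank_by(-59°): θ ← -65° -59° = -124°
rotate_crank_by(-77°): θ ← -124° -77° = -201°
rotate_crank_by(+31°): θ ← -201° +31° = -170°
rotate_crank_by(-89°): θ ← -170° -89° = -259°
rotate_crank_by(+72°): θ ← -259° +72° = -187°
crank pin P = (r cos θ, r sin θ) = (-41.686938, 5.118512)
h = r sin θ − e = 5.118512 − 4 = 1.118512
x = r cos θ + √(L² − h²) = -41.686938 + √(85264.0 − 1.2511) = -41.686938 + 291.997858 = 250.310919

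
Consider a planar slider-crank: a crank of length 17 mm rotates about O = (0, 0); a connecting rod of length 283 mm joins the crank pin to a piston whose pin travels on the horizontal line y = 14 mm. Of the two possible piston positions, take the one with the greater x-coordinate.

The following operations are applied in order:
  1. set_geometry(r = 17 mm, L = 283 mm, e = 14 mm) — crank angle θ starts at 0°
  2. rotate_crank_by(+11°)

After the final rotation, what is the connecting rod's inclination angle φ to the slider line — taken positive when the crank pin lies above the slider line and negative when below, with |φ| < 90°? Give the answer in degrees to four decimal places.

-2.1782

set_geometry: r = 17 mm, L = 283 mm, e = 14 mm; θ ← 0°
rotate_crank_by(+11°): θ ← 0° +11° = 11°
crank pin P = (r cos θ, r sin θ) = (16.687662, 3.243753)
h = r sin θ − e = 3.243753 − 14 = -10.756247
sin φ = h / L = -10.756247 / 283 = -0.03800794
φ = arcsin(-0.03800794) = -2.178219°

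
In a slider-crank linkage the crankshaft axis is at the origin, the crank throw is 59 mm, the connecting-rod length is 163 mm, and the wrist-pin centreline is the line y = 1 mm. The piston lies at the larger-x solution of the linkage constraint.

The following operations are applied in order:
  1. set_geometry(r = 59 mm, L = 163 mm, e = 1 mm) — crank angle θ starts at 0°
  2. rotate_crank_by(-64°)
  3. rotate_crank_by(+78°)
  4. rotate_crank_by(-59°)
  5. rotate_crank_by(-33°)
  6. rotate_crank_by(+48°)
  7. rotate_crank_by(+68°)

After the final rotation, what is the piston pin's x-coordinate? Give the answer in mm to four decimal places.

205.6190

set_geometry: r = 59 mm, L = 163 mm, e = 1 mm; θ ← 0°
rotate_crank_by(-64°): θ ← 0° -64° = -64°
rotate_crank_by(+78°): θ ← -64° +78° = 14°
rotate_crank_by(-59°): θ ← 14° -59° = -45°
rotate_crank_by(-33°): θ ← -45° -33° = -78°
rotate_crank_by(+48°): θ ← -78° +48° = -30°
rotate_crank_by(+68°): θ ← -30° +68° = 38°
crank pin P = (r cos θ, r sin θ) = (46.492634, 36.324027)
h = r sin θ − e = 36.324027 − 1 = 35.324027
x = r cos θ + √(L² − h²) = 46.492634 + √(26569.0 − 1247.7869) = 46.492634 + 159.126406 = 205.619041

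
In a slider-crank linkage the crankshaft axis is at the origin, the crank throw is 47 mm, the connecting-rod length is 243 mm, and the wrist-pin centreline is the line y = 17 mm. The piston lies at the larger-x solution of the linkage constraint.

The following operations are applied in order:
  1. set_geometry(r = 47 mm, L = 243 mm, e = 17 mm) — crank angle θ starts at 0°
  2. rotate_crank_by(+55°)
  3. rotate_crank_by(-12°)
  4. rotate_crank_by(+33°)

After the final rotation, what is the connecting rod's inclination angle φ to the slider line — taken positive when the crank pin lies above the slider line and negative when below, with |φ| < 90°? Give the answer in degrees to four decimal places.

6.7600

set_geometry: r = 47 mm, L = 243 mm, e = 17 mm; θ ← 0°
rotate_crank_by(+55°): θ ← 0° +55° = 55°
rotate_crank_by(-12°): θ ← 55° -12° = 43°
rotate_crank_by(+33°): θ ← 43° +33° = 76°
crank pin P = (r cos θ, r sin θ) = (11.370329, 45.603899)
h = r sin θ − e = 45.603899 − 17 = 28.603899
sin φ = h / L = 28.603899 / 243 = 0.11771152
φ = arcsin(0.11771152) = 6.760046°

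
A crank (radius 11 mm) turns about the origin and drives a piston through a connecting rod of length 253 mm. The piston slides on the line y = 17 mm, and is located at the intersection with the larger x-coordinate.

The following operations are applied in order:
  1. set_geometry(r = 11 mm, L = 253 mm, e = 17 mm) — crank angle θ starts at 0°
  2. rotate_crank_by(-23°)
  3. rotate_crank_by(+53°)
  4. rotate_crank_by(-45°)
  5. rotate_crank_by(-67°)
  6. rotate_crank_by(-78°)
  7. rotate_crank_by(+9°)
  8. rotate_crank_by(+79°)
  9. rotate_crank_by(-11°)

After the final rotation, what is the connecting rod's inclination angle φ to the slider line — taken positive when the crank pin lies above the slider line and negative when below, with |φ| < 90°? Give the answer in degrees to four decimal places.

set_geometry: r = 11 mm, L = 253 mm, e = 17 mm; θ ← 0°
rotate_crank_by(-23°): θ ← 0° -23° = -23°
rotate_crank_by(+53°): θ ← -23° +53° = 30°
rotate_crank_by(-45°): θ ← 30° -45° = -15°
rotate_crank_by(-67°): θ ← -15° -67° = -82°
rotate_crank_by(-78°): θ ← -82° -78° = -160°
rotate_crank_by(+9°): θ ← -160° +9° = -151°
rotate_crank_by(+79°): θ ← -151° +79° = -72°
rotate_crank_by(-11°): θ ← -72° -11° = -83°
crank pin P = (r cos θ, r sin θ) = (1.340563, -10.918008)
h = r sin θ − e = -10.918008 − 17 = -27.918008
sin φ = h / L = -27.918008 / 253 = -0.11034786
φ = arcsin(-0.11034786) = -6.335368°

-6.3354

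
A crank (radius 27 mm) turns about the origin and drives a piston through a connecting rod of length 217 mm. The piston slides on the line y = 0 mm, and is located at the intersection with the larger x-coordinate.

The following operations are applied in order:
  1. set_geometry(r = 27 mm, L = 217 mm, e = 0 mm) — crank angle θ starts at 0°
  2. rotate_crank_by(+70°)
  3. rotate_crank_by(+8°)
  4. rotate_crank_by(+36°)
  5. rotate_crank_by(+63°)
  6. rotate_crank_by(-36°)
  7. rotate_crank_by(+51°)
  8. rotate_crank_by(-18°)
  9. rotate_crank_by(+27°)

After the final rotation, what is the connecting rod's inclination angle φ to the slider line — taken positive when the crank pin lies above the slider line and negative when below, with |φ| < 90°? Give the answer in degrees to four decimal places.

set_geometry: r = 27 mm, L = 217 mm, e = 0 mm; θ ← 0°
rotate_crank_by(+70°): θ ← 0° +70° = 70°
rotate_crank_by(+8°): θ ← 70° +8° = 78°
rotate_crank_by(+36°): θ ← 78° +36° = 114°
rotate_crank_by(+63°): θ ← 114° +63° = 177°
rotate_crank_by(-36°): θ ← 177° -36° = 141°
rotate_crank_by(+51°): θ ← 141° +51° = 192°
rotate_crank_by(-18°): θ ← 192° -18° = 174°
rotate_crank_by(+27°): θ ← 174° +27° = 201°
crank pin P = (r cos θ, r sin θ) = (-25.206672, -9.675935)
h = r sin θ − e = -9.675935 − 0 = -9.675935
sin φ = h / L = -9.675935 / 217 = -0.04458956
φ = arcsin(-0.04458956) = -2.555641°

-2.5556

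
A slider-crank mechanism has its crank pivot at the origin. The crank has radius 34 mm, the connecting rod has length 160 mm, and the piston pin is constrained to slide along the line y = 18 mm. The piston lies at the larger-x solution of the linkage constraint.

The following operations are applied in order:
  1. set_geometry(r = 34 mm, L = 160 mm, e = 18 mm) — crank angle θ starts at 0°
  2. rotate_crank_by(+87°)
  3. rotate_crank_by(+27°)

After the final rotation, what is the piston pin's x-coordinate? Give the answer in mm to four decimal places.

145.6370

set_geometry: r = 34 mm, L = 160 mm, e = 18 mm; θ ← 0°
rotate_crank_by(+87°): θ ← 0° +87° = 87°
rotate_crank_by(+27°): θ ← 87° +27° = 114°
crank pin P = (r cos θ, r sin θ) = (-13.829046, 31.060546)
h = r sin θ − e = 31.060546 − 18 = 13.060546
x = r cos θ + √(L² − h²) = -13.829046 + √(25600.0 − 170.5779) = -13.829046 + 159.466053 = 145.637007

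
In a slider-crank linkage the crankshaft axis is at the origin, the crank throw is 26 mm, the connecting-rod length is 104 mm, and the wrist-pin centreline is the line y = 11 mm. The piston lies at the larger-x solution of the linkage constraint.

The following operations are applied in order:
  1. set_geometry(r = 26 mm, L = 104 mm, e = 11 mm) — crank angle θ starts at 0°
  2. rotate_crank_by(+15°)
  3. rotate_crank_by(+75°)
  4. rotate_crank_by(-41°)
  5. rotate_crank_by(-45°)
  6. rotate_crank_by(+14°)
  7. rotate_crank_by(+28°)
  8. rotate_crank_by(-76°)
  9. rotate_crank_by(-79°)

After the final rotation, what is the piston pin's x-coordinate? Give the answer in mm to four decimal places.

89.2584

set_geometry: r = 26 mm, L = 104 mm, e = 11 mm; θ ← 0°
rotate_crank_by(+15°): θ ← 0° +15° = 15°
rotate_crank_by(+75°): θ ← 15° +75° = 90°
rotate_crank_by(-41°): θ ← 90° -41° = 49°
rotate_crank_by(-45°): θ ← 49° -45° = 4°
rotate_crank_by(+14°): θ ← 4° +14° = 18°
rotate_crank_by(+28°): θ ← 18° +28° = 46°
rotate_crank_by(-76°): θ ← 46° -76° = -30°
rotate_crank_by(-79°): θ ← -30° -79° = -109°
crank pin P = (r cos θ, r sin θ) = (-8.464772, -24.583483)
h = r sin θ − e = -24.583483 − 11 = -35.583483
x = r cos θ + √(L² − h²) = -8.464772 + √(10816.0 − 1266.1843) = -8.464772 + 97.723159 = 89.258387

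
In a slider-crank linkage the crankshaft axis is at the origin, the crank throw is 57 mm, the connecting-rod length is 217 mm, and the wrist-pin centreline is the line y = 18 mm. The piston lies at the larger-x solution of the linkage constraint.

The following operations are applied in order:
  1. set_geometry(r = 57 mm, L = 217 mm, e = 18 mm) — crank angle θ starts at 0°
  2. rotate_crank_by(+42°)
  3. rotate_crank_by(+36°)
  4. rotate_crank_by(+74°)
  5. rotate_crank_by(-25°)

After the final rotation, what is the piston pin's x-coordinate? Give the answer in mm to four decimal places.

set_geometry: r = 57 mm, L = 217 mm, e = 18 mm; θ ← 0°
rotate_crank_by(+42°): θ ← 0° +42° = 42°
rotate_crank_by(+36°): θ ← 42° +36° = 78°
rotate_crank_by(+74°): θ ← 78° +74° = 152°
rotate_crank_by(-25°): θ ← 152° -25° = 127°
crank pin P = (r cos θ, r sin θ) = (-34.303456, 45.522224)
h = r sin θ − e = 45.522224 − 18 = 27.522224
x = r cos θ + √(L² − h²) = -34.303456 + √(47089.0 − 757.4728) = -34.303456 + 215.247595 = 180.944139

180.9441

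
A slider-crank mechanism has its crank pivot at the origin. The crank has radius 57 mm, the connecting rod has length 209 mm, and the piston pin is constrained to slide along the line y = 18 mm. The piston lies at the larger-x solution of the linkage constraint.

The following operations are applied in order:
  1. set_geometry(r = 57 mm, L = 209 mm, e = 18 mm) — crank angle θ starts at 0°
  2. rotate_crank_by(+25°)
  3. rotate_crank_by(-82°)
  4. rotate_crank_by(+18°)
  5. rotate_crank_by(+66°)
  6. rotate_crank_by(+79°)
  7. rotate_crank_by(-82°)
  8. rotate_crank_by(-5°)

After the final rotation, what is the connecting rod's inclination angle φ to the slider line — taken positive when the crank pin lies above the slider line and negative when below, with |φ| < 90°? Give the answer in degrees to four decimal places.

0.1528

set_geometry: r = 57 mm, L = 209 mm, e = 18 mm; θ ← 0°
rotate_crank_by(+25°): θ ← 0° +25° = 25°
rotate_crank_by(-82°): θ ← 25° -82° = -57°
rotate_crank_by(+18°): θ ← -57° +18° = -39°
rotate_crank_by(+66°): θ ← -39° +66° = 27°
rotate_crank_by(+79°): θ ← 27° +79° = 106°
rotate_crank_by(-82°): θ ← 106° -82° = 24°
rotate_crank_by(-5°): θ ← 24° -5° = 19°
crank pin P = (r cos θ, r sin θ) = (53.894559, 18.557385)
h = r sin θ − e = 18.557385 − 18 = 0.557385
sin φ = h / L = 0.557385 / 209 = 0.00266691
φ = arcsin(0.00266691) = 0.152803°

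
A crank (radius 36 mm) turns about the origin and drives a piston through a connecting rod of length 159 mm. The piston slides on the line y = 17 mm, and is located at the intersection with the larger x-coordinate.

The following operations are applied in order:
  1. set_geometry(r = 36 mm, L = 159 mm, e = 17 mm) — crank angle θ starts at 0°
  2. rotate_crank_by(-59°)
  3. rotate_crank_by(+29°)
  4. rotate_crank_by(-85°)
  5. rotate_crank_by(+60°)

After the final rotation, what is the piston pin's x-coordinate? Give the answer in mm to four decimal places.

set_geometry: r = 36 mm, L = 159 mm, e = 17 mm; θ ← 0°
rotate_crank_by(-59°): θ ← 0° -59° = -59°
rotate_crank_by(+29°): θ ← -59° +29° = -30°
rotate_crank_by(-85°): θ ← -30° -85° = -115°
rotate_crank_by(+60°): θ ← -115° +60° = -55°
crank pin P = (r cos θ, r sin θ) = (20.648752, -29.489474)
h = r sin θ − e = -29.489474 − 17 = -46.489474
x = r cos θ + √(L² − h²) = 20.648752 + √(25281.0 − 2161.2712) = 20.648752 + 152.051731 = 172.700483

172.7005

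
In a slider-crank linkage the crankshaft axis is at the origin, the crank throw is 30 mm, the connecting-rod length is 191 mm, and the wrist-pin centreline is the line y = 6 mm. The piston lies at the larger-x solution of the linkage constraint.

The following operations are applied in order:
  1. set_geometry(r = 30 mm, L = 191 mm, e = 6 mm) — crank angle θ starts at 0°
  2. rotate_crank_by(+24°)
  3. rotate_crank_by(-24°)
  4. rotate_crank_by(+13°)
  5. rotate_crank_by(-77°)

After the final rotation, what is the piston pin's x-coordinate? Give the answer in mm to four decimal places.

set_geometry: r = 30 mm, L = 191 mm, e = 6 mm; θ ← 0°
rotate_crank_by(+24°): θ ← 0° +24° = 24°
rotate_crank_by(-24°): θ ← 24° -24° = 0°
rotate_crank_by(+13°): θ ← 0° +13° = 13°
rotate_crank_by(-77°): θ ← 13° -77° = -64°
crank pin P = (r cos θ, r sin θ) = (13.151134, -26.963821)
h = r sin θ − e = -26.963821 − 6 = -32.963821
x = r cos θ + √(L² − h²) = 13.151134 + √(36481.0 − 1086.6135) = 13.151134 + 188.133959 = 201.285093

201.2851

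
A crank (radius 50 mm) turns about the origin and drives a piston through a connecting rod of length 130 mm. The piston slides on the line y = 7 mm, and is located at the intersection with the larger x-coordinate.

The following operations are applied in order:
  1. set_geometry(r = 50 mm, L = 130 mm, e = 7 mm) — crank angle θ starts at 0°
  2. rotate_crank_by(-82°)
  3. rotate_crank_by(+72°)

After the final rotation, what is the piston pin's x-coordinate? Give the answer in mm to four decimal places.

set_geometry: r = 50 mm, L = 130 mm, e = 7 mm; θ ← 0°
rotate_crank_by(-82°): θ ← 0° -82° = -82°
rotate_crank_by(+72°): θ ← -82° +72° = -10°
crank pin P = (r cos θ, r sin θ) = (49.240388, -8.682409)
h = r sin θ − e = -8.682409 − 7 = -15.682409
x = r cos θ + √(L² − h²) = 49.240388 + √(16900.0 − 245.9379) = 49.240388 + 129.050618 = 178.291006

178.2910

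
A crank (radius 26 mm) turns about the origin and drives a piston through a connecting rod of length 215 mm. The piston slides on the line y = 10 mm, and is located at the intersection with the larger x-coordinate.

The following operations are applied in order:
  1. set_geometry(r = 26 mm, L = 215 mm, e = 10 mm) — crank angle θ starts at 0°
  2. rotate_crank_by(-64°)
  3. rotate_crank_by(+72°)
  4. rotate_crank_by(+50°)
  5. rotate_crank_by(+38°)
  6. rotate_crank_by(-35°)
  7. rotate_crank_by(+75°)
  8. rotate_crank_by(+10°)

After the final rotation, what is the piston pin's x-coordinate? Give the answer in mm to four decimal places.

193.3971

set_geometry: r = 26 mm, L = 215 mm, e = 10 mm; θ ← 0°
rotate_crank_by(-64°): θ ← 0° -64° = -64°
rotate_crank_by(+72°): θ ← -64° +72° = 8°
rotate_crank_by(+50°): θ ← 8° +50° = 58°
rotate_crank_by(+38°): θ ← 58° +38° = 96°
rotate_crank_by(-35°): θ ← 96° -35° = 61°
rotate_crank_by(+75°): θ ← 61° +75° = 136°
rotate_crank_by(+10°): θ ← 136° +10° = 146°
crank pin P = (r cos θ, r sin θ) = (-21.554977, 14.539015)
h = r sin θ − e = 14.539015 − 10 = 4.539015
x = r cos θ + √(L² − h²) = -21.554977 + √(46225.0 − 20.6027) = -21.554977 + 214.952081 = 193.397105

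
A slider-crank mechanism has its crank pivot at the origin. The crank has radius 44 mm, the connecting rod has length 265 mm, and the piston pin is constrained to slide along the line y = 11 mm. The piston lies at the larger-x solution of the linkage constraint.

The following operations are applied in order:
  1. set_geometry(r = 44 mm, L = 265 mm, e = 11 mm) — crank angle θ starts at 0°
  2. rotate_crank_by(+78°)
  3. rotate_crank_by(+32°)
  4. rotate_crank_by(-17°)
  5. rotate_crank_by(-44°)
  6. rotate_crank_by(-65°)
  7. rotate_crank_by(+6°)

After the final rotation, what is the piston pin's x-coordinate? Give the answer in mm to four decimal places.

set_geometry: r = 44 mm, L = 265 mm, e = 11 mm; θ ← 0°
rotate_crank_by(+78°): θ ← 0° +78° = 78°
rotate_crank_by(+32°): θ ← 78° +32° = 110°
rotate_crank_by(-17°): θ ← 110° -17° = 93°
rotate_crank_by(-44°): θ ← 93° -44° = 49°
rotate_crank_by(-65°): θ ← 49° -65° = -16°
rotate_crank_by(+6°): θ ← -16° +6° = -10°
crank pin P = (r cos θ, r sin θ) = (43.331541, -7.640520)
h = r sin θ − e = -7.640520 − 11 = -18.640520
x = r cos θ + √(L² − h²) = 43.331541 + √(70225.0 − 347.4690) = 43.331541 + 264.343585 = 307.675126

307.6751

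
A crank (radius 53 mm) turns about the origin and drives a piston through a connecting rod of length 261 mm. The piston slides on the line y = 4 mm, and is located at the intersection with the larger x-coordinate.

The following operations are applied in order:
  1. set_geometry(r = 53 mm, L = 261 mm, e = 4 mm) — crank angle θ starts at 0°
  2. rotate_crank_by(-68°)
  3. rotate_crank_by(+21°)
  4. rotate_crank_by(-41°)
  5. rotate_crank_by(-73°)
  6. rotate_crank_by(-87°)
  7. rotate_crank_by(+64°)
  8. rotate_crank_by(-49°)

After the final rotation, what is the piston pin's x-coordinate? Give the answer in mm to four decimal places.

226.2743

set_geometry: r = 53 mm, L = 261 mm, e = 4 mm; θ ← 0°
rotate_crank_by(-68°): θ ← 0° -68° = -68°
rotate_crank_by(+21°): θ ← -68° +21° = -47°
rotate_crank_by(-41°): θ ← -47° -41° = -88°
rotate_crank_by(-73°): θ ← -88° -73° = -161°
rotate_crank_by(-87°): θ ← -161° -87° = -248°
rotate_crank_by(+64°): θ ← -248° +64° = -184°
rotate_crank_by(-49°): θ ← -184° -49° = -233°
crank pin P = (r cos θ, r sin θ) = (-31.896196, 42.327682)
h = r sin θ − e = 42.327682 − 4 = 38.327682
x = r cos θ + √(L² − h²) = -31.896196 + √(68121.0 − 1469.0112) = -31.896196 + 258.170465 = 226.274268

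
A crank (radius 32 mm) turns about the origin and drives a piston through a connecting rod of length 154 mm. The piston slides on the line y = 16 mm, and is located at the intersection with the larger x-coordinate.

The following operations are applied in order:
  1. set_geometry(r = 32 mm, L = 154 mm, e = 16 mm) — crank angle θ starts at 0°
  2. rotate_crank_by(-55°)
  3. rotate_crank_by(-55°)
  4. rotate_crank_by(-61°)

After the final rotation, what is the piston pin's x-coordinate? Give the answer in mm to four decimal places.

set_geometry: r = 32 mm, L = 154 mm, e = 16 mm; θ ← 0°
rotate_crank_by(-55°): θ ← 0° -55° = -55°
rotate_crank_by(-55°): θ ← -55° -55° = -110°
rotate_crank_by(-61°): θ ← -110° -61° = -171°
crank pin P = (r cos θ, r sin θ) = (-31.606027, -5.005903)
h = r sin θ − e = -5.005903 − 16 = -21.005903
x = r cos θ + √(L² − h²) = -31.606027 + √(23716.0 − 441.2480) = -31.606027 + 152.560650 = 120.954623

120.9546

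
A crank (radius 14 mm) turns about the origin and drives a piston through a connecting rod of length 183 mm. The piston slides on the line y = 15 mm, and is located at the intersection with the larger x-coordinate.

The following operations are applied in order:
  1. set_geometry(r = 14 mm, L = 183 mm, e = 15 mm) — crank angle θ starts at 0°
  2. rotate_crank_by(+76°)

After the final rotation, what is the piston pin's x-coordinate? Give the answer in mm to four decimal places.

set_geometry: r = 14 mm, L = 183 mm, e = 15 mm; θ ← 0°
rotate_crank_by(+76°): θ ← 0° +76° = 76°
crank pin P = (r cos θ, r sin θ) = (3.386907, 13.584140)
h = r sin θ − e = 13.584140 − 15 = -1.415860
x = r cos θ + √(L² − h²) = 3.386907 + √(33489.0 − 2.0047) = 3.386907 + 182.994523 = 186.381429

186.3814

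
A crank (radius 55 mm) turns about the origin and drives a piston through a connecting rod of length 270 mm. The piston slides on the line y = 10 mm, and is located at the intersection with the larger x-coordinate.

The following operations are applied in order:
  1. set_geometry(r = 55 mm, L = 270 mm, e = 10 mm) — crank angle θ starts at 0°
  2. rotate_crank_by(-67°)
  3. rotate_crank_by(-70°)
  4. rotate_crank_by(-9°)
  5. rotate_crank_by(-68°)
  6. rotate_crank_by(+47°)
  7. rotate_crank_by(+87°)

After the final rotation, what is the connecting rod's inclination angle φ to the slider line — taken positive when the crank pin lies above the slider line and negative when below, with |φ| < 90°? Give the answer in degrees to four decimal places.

set_geometry: r = 55 mm, L = 270 mm, e = 10 mm; θ ← 0°
rotate_crank_by(-67°): θ ← 0° -67° = -67°
rotate_crank_by(-70°): θ ← -67° -70° = -137°
rotate_crank_by(-9°): θ ← -137° -9° = -146°
rotate_crank_by(-68°): θ ← -146° -68° = -214°
rotate_crank_by(+47°): θ ← -214° +47° = -167°
rotate_crank_by(+87°): θ ← -167° +87° = -80°
crank pin P = (r cos θ, r sin θ) = (9.550650, -54.164426)
h = r sin θ − e = -54.164426 − 10 = -64.164426
sin φ = h / L = -64.164426 / 270 = -0.23764602
φ = arcsin(-0.23764602) = -13.747648°

-13.7476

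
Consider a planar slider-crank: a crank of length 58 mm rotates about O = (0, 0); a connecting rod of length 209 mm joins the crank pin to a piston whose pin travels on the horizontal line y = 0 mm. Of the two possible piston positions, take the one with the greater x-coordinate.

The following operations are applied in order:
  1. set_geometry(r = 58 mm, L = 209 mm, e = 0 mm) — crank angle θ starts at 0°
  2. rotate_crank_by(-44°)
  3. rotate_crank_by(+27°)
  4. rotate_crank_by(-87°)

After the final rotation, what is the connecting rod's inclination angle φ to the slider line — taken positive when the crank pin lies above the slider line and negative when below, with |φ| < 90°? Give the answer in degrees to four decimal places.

-15.6208

set_geometry: r = 58 mm, L = 209 mm, e = 0 mm; θ ← 0°
rotate_crank_by(-44°): θ ← 0° -44° = -44°
rotate_crank_by(+27°): θ ← -44° +27° = -17°
rotate_crank_by(-87°): θ ← -17° -87° = -104°
crank pin P = (r cos θ, r sin θ) = (-14.031470, -56.277152)
h = r sin θ − e = -56.277152 − 0 = -56.277152
sin φ = h / L = -56.277152 / 209 = -0.26926867
φ = arcsin(-0.26926867) = -15.620753°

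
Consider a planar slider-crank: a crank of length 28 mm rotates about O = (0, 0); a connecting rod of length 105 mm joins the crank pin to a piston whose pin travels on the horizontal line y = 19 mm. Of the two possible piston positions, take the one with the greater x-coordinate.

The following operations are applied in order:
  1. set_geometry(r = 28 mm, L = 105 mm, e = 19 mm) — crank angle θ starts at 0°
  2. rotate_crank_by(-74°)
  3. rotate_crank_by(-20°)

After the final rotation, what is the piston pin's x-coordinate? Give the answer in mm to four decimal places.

91.9745

set_geometry: r = 28 mm, L = 105 mm, e = 19 mm; θ ← 0°
rotate_crank_by(-74°): θ ← 0° -74° = -74°
rotate_crank_by(-20°): θ ← -74° -20° = -94°
crank pin P = (r cos θ, r sin θ) = (-1.953181, -27.931793)
h = r sin θ − e = -27.931793 − 19 = -46.931793
x = r cos θ + √(L² − h²) = -1.953181 + √(11025.0 − 2202.5932) = -1.953181 + 93.927668 = 91.974486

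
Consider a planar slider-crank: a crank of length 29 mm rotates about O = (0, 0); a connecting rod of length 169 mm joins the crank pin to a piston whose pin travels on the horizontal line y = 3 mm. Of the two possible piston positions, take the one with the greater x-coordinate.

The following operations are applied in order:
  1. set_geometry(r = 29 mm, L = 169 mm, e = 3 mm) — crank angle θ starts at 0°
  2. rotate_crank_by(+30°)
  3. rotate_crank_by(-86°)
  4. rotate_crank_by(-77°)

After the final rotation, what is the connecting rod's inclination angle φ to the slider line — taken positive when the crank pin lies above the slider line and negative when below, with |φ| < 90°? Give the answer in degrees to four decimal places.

set_geometry: r = 29 mm, L = 169 mm, e = 3 mm; θ ← 0°
rotate_crank_by(+30°): θ ← 0° +30° = 30°
rotate_crank_by(-86°): θ ← 30° -86° = -56°
rotate_crank_by(-77°): θ ← -56° -77° = -133°
crank pin P = (r cos θ, r sin θ) = (-19.777952, -21.209257)
h = r sin θ − e = -21.209257 − 3 = -24.209257
sin φ = h / L = -24.209257 / 169 = -0.14325004
φ = arcsin(-0.14325004) = -8.235956°

-8.2360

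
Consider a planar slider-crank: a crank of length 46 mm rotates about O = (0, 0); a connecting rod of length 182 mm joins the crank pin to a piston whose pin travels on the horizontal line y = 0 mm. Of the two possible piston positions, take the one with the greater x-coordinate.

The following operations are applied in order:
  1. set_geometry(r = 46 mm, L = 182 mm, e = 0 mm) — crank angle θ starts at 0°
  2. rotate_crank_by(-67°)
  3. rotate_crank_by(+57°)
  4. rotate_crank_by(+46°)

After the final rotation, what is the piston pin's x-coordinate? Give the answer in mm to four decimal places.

set_geometry: r = 46 mm, L = 182 mm, e = 0 mm; θ ← 0°
rotate_crank_by(-67°): θ ← 0° -67° = -67°
rotate_crank_by(+57°): θ ← -67° +57° = -10°
rotate_crank_by(+46°): θ ← -10° +46° = 36°
crank pin P = (r cos θ, r sin θ) = (37.214782, 27.038122)
h = r sin θ − e = 27.038122 − 0 = 27.038122
x = r cos θ + √(L² − h²) = 37.214782 + √(33124.0 − 731.0600) = 37.214782 + 179.980388 = 217.195170

217.1952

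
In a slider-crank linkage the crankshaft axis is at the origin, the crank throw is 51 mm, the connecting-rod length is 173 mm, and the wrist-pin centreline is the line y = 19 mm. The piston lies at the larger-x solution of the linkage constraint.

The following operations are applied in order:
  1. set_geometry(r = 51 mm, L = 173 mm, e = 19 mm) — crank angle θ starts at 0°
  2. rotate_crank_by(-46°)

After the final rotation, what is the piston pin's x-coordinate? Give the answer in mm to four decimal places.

set_geometry: r = 51 mm, L = 173 mm, e = 19 mm; θ ← 0°
rotate_crank_by(-46°): θ ← 0° -46° = -46°
crank pin P = (r cos θ, r sin θ) = (35.427577, -36.686330)
h = r sin θ − e = -36.686330 − 19 = -55.686330
x = r cos θ + √(L² − h²) = 35.427577 + √(29929.0 − 3100.9673) = 35.427577 + 163.792651 = 199.220228

199.2202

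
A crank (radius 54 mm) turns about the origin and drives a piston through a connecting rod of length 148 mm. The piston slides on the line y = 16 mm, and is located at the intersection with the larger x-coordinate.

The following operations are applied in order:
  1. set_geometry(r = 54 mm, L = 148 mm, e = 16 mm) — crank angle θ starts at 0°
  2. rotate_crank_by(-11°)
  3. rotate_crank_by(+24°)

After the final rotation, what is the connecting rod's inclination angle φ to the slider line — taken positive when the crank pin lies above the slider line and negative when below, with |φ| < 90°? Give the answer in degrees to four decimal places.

set_geometry: r = 54 mm, L = 148 mm, e = 16 mm; θ ← 0°
rotate_crank_by(-11°): θ ← 0° -11° = -11°
rotate_crank_by(+24°): θ ← -11° +24° = 13°
crank pin P = (r cos θ, r sin θ) = (52.615983, 12.147357)
h = r sin θ − e = 12.147357 − 16 = -3.852643
sin φ = h / L = -3.852643 / 148 = -0.02603137
φ = arcsin(-0.02603137) = -1.491656°

-1.4917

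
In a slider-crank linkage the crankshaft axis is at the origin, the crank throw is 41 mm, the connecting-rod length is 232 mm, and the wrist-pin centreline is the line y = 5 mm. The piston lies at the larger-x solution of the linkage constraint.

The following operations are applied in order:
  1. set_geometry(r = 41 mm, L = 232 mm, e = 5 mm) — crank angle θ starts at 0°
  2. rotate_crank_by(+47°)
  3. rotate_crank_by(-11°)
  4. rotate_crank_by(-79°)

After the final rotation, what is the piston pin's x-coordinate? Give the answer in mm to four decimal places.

259.6320

set_geometry: r = 41 mm, L = 232 mm, e = 5 mm; θ ← 0°
rotate_crank_by(+47°): θ ← 0° +47° = 47°
rotate_crank_by(-11°): θ ← 47° -11° = 36°
rotate_crank_by(-79°): θ ← 36° -79° = -43°
crank pin P = (r cos θ, r sin θ) = (29.985502, -27.961933)
h = r sin θ − e = -27.961933 − 5 = -32.961933
x = r cos θ + √(L² − h²) = 29.985502 + √(53824.0 − 1086.4890) = 29.985502 + 229.646491 = 259.631993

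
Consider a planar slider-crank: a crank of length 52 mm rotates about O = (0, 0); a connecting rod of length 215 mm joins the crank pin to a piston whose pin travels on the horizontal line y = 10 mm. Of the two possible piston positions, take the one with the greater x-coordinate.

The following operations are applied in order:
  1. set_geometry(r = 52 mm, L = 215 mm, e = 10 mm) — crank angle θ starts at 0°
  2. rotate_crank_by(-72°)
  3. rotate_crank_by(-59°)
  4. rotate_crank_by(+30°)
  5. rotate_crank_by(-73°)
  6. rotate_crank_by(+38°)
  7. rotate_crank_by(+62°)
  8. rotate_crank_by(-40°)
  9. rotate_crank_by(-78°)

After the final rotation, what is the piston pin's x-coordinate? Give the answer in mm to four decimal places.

set_geometry: r = 52 mm, L = 215 mm, e = 10 mm; θ ← 0°
rotate_crank_by(-72°): θ ← 0° -72° = -72°
rotate_crank_by(-59°): θ ← -72° -59° = -131°
rotate_crank_by(+30°): θ ← -131° +30° = -101°
rotate_crank_by(-73°): θ ← -101° -73° = -174°
rotate_crank_by(+38°): θ ← -174° +38° = -136°
rotate_crank_by(+62°): θ ← -136° +62° = -74°
rotate_crank_by(-40°): θ ← -74° -40° = -114°
rotate_crank_by(-78°): θ ← -114° -78° = -192°
crank pin P = (r cos θ, r sin θ) = (-50.863675, 10.811408)
h = r sin θ − e = 10.811408 − 10 = 0.811408
x = r cos θ + √(L² − h²) = -50.863675 + √(46225.0 − 0.6584) = -50.863675 + 214.998469 = 164.134794

164.1348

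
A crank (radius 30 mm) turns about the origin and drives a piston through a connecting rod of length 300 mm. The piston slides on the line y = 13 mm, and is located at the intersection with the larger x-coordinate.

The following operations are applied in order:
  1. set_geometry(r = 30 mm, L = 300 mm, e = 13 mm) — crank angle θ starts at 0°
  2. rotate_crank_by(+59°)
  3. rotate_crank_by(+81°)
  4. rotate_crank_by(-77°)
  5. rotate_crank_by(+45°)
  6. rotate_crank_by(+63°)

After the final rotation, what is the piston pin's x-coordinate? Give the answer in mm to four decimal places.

set_geometry: r = 30 mm, L = 300 mm, e = 13 mm; θ ← 0°
rotate_crank_by(+59°): θ ← 0° +59° = 59°
rotate_crank_by(+81°): θ ← 59° +81° = 140°
rotate_crank_by(-77°): θ ← 140° -77° = 63°
rotate_crank_by(+45°): θ ← 63° +45° = 108°
rotate_crank_by(+63°): θ ← 108° +63° = 171°
crank pin P = (r cos θ, r sin θ) = (-29.630650, 4.693034)
h = r sin θ − e = 4.693034 − 13 = -8.306966
x = r cos θ + √(L² − h²) = -29.630650 + √(90000.0 − 69.0057) = -29.630650 + 299.884968 = 270.254318

270.2543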